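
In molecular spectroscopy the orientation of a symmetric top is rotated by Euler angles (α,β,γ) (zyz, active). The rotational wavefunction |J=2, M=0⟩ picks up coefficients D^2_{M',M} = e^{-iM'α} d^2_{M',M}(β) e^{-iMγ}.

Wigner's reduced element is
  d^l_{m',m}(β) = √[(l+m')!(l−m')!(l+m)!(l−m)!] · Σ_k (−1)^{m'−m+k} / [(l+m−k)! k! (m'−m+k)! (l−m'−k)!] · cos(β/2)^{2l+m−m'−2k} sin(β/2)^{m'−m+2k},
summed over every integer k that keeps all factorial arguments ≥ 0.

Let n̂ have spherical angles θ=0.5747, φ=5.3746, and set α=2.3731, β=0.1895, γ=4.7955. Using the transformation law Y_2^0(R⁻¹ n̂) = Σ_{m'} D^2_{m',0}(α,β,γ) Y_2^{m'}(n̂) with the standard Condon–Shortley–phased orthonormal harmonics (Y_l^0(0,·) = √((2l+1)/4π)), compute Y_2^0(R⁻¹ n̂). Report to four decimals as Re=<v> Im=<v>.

Need the full column D^2_{m',0} for m'=−2..2 at α=2.3731, β=0.1895, γ=4.7955.
cos(β/2)=0.995515, sin(β/2)=0.094608
d^2_{-2,0}: single k=2 term ⇒ +0.021728;  D = +0.000735-0.021716i
d^2_{-1,0}: k∈[1..2] ⇒ +0.228638 -0.002065 = +0.226573;  D = -0.162896+0.157480i
d^2_{0,0}: k∈[0..2] ⇒ +0.982179 -0.035482 +0.000080 = +0.946776;  D = +0.946776+0.000000i
d^2_{1,0}: k∈[0..1] ⇒ -0.228638 +0.002065 = -0.226573;  D = +0.162896+0.157480i
d^2_{2,0}: single k=0 term ⇒ +0.021728;  D = +0.000735+0.021716i
Y_2^{m'}(θ=0.5747,φ=5.3746) and Σ D·Y over m':
  (+0.0007-0.0217i)·(-0.0278+0.1107i)  (-0.1629+0.1575i)·(+0.2167+0.2780i)  (+0.9468+0.0000i)·(+0.3512+0.0000i)  (+0.1629+0.1575i)·(-0.2167+0.2780i)  (+0.0007+0.0217i)·(-0.0278-0.1107i)
Y_2^0(R⁻¹ n̂) = +0.179118-0.000000i

Re=0.1791 Im=0.0000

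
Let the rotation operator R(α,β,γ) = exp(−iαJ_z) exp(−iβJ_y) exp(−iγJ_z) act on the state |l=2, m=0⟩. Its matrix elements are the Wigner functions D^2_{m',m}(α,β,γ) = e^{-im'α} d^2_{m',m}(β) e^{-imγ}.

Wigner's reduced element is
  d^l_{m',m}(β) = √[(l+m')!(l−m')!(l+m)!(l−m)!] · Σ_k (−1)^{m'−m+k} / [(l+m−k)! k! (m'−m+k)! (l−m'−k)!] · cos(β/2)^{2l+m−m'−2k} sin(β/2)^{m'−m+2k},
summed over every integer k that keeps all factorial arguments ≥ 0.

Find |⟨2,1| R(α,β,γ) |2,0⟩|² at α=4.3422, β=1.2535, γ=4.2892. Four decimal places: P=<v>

P=0.1318

Split into d^2_{1,0}(β=1.2535) × two z-phases.
With c≡cos(β/2)=0.809938 and s≡sin(β/2)=0.586516, N=[6·1·2·2]^{1/2}=4.898979
k: max(0,(0)−(1))=0 … min(2+(0),2−(1))=1
  k=0: (−1)^1·4.8990/(2)·0.8099^3·0.5865^1 = -0.763327
  k=1: (−1)^2·4.8990/(2)·0.8099^1·0.5865^3 = +0.400282
d^2_{1,0}(1.2535) = -0.763327 +0.400282 = -0.363045
|D^2_{1,0}|² = |d^2_{1,0}(β)|² = (-0.363045)² = 0.131801 (the z-rotation phases have unit modulus)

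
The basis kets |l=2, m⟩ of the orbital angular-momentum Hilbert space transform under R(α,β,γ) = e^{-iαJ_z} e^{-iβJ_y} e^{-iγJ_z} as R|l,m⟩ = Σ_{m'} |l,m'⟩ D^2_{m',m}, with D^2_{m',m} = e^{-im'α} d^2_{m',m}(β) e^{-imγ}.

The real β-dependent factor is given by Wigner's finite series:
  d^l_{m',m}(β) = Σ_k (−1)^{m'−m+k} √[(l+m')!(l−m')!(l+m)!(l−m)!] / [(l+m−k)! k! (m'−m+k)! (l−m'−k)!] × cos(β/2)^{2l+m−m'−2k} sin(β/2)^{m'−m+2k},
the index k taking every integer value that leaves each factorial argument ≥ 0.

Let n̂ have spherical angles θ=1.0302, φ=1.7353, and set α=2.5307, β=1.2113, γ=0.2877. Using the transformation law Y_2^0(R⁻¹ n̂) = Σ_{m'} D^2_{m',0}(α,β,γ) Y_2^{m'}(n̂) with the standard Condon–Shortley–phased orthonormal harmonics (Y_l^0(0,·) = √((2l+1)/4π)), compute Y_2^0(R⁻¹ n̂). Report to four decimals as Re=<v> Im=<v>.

Need the full column D^2_{m',0} for m'=−2..2 at α=2.5307, β=1.2113, γ=0.2877.
cos(β/2)=0.822132, sin(β/2)=0.569297
d^2_{-2,0}: single k=2 term ⇒ +0.536582;  D = +0.183494-0.504232i
d^2_{-1,0}: k∈[1..2] ⇒ +0.774889 -0.371563 = +0.403325;  D = -0.330378+0.231347i
d^2_{0,0}: k∈[0..2] ⇒ +0.456843 -0.876235 +0.105040 = -0.314352;  D = -0.314352+0.000000i
d^2_{1,0}: k∈[0..1] ⇒ -0.774889 +0.371563 = -0.403325;  D = +0.330378+0.231347i
d^2_{2,0}: single k=0 term ⇒ +0.536582;  D = +0.183494+0.504232i
Y_2^{m'}(θ=1.0302,φ=1.7353) and Σ D·Y over m':
  (+0.1835-0.5042i)·(-0.2687+0.0918i)  (-0.3304+0.2313i)·(-0.0558-0.3363i)  (-0.3144+0.0000i)·(-0.0648+0.0000i)  (+0.3304+0.2313i)·(+0.0558-0.3363i)  (+0.1835+0.5042i)·(-0.2687-0.0918i)
Y_2^0(R⁻¹ n̂) = +0.206758+0.000000i

Re=0.2068 Im=0.0000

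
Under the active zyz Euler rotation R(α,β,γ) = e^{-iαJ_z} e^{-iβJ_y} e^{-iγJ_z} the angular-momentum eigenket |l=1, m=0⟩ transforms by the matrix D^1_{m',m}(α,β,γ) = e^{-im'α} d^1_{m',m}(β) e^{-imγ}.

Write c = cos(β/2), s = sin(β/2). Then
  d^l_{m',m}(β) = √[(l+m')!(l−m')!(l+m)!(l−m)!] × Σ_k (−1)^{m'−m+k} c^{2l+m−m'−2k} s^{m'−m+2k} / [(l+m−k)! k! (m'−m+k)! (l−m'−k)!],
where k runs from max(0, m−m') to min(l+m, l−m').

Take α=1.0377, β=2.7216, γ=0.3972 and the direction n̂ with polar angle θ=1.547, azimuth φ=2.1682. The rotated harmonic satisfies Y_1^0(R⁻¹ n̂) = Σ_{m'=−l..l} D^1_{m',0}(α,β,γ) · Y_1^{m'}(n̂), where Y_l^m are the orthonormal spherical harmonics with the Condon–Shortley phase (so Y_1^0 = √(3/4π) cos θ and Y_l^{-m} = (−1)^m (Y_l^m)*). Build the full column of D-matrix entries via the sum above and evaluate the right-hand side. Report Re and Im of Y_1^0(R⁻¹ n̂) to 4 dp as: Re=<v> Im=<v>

Need the full column D^1_{m',0} for m'=−1..1 at α=1.0377, β=2.7216, γ=0.3972.
cos(β/2)=0.208456, sin(β/2)=0.978032
d^1_{-1,0}: single k=1 term ⇒ +0.288325;  D = +0.146528+0.248317i
d^1_{0,0}: k∈[0..1] ⇒ +0.043454 -0.956546 = -0.913092;  D = -0.913092+0.000000i
d^1_{1,0}: single k=0 term ⇒ -0.288325;  D = -0.146528+0.248317i
Y_1^{m'}(θ=1.547,φ=2.1682) and Σ D·Y over m':
  (+0.1465+0.2483i)·(-0.1943-0.2856i)  (-0.9131+0.0000i)·(+0.0116+0.0000i)  (-0.1465+0.2483i)·(+0.1943-0.2856i)
Y_1^0(R⁻¹ n̂) = +0.074274+0.000000i

Re=0.0743 Im=0.0000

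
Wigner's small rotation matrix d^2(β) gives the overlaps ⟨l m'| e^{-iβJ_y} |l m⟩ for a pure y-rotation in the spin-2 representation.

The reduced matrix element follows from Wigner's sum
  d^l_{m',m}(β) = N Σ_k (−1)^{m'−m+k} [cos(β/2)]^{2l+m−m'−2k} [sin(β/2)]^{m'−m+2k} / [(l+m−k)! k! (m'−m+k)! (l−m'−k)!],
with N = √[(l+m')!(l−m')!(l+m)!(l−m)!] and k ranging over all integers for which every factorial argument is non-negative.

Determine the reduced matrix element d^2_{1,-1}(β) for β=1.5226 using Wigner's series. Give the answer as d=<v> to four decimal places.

d=0.5218

d^2_{1,-1}(β=1.5226) via Wigner's sum:
Half-angle: c=0.723940, s=0.689863. N=√(6·1·1·6)=6.000000
The bounds max(0,m−m')=0 and min(l+m,l−m')=1 give 2 terms
  k=0: (−1)^2·6.0000/(2)·0.7239^2·0.6899^2 = +0.748259
  k=1: (−1)^3·6.0000/(6)·0.7239^0·0.6899^4 = -0.226491
d^2_{1,-1}(1.5226) = +0.748259 -0.226491 = +0.521768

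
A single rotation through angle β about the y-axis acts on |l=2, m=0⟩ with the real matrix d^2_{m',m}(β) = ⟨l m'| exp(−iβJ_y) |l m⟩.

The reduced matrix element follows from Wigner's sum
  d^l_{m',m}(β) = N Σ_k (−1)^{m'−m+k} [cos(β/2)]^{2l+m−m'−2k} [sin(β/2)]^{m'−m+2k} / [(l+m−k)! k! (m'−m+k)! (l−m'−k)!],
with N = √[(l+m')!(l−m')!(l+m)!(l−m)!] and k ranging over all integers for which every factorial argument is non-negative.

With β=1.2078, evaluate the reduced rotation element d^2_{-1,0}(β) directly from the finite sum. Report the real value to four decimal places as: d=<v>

d=0.4065

d^2_{-1,0}(β=1.2078) via Wigner's sum:
Half-angle: c=0.823127, s=0.567857. N=√(1·6·2·2)=4.898979
The bounds max(0,m−m')=1 and min(l+m,l−m')=2 give 2 terms
  k=1: (−1)^0·4.8990/(2)·0.8231^3·0.5679^1 = +0.775739
  k=2: (−1)^1·4.8990/(2)·0.8231^1·0.5679^3 = -0.369198
d^2_{-1,0}(1.2078) = +0.775739 -0.369198 = +0.406541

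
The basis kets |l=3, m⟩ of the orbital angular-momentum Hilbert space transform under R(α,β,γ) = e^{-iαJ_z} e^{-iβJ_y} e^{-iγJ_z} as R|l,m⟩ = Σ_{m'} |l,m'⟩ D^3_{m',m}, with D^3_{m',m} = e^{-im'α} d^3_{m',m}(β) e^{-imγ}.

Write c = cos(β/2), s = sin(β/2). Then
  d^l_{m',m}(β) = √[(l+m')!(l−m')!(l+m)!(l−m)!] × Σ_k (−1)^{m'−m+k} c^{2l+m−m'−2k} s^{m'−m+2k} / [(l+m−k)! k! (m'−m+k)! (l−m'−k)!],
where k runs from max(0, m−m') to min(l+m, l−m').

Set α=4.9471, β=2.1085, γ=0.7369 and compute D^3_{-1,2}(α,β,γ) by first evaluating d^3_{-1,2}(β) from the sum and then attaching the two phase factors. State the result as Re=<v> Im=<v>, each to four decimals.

First d^3_{-1,2}(β=2.1085), then the phase factors e^{-i(-1)α} and e^{-i(2)γ}:
Half-angle: c=0.493880, s=0.869530. N=√(2·24·120·1)=75.894664
k: max(0,(2)−(-1))=3 … min(3+(2),3−(-1))=4
  k=3: (−1)^0·75.8947/(12)·0.4939^3·0.8695^3 = +0.500897
  k=4: (−1)^1·75.8947/(24)·0.4939^1·0.8695^5 = -0.776327
d^3_{-1,2}(2.1085) = +0.500897 -0.776327 = -0.275430
D = (+0.232562-0.972582i)·(-0.275430)·(+0.096844-0.995300i) = +0.260416+0.089696i

Re=0.2604 Im=0.0897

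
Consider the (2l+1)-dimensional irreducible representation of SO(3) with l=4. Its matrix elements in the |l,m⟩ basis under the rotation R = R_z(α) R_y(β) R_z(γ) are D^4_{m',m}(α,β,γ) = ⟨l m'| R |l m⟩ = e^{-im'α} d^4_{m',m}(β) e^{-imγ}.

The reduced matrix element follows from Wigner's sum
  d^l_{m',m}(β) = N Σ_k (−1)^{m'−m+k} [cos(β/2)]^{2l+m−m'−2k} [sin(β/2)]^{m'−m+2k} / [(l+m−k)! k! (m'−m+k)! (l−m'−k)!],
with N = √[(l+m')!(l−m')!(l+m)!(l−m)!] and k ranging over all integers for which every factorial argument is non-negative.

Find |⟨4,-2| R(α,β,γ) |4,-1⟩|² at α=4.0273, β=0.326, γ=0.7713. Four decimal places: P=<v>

Split into d^4_{-2,-1}(β=0.326) × two z-phases.
With c≡cos(β/2)=0.986745 and s≡sin(β/2)=0.162279, N=[2·720·6·120]^{1/2}=1018.233765
k: max(0,(-1)−(-2))=1 … min(4+(-1),4−(-2))=3
  k=1: (−1)^0·1018.2338/(240)·0.9867^7·0.1623^1 = +0.627095
  k=2: (−1)^1·1018.2338/(48)·0.9867^5·0.1623^3 = -0.084805
  k=3: (−1)^2·1018.2338/(72)·0.9867^3·0.1623^5 = +0.001529
d^4_{-2,-1}(0.326) = +0.627095 -0.084805 +0.001529 = +0.543819
|D^4_{-2,-1}|² = |d^4_{-2,-1}(β)|² = (+0.543819)² = 0.295740 (the z-rotation phases have unit modulus)

P=0.2957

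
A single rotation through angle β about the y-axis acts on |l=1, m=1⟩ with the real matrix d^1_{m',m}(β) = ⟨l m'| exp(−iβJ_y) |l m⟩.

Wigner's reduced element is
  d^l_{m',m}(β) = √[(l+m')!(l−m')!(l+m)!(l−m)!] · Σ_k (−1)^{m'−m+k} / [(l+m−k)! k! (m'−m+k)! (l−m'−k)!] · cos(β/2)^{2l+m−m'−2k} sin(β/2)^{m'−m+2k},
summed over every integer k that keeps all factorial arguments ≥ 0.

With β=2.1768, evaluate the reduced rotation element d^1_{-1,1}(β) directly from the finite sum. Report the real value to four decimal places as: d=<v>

d=0.7848

d^1_{-1,1}(β=2.1768) via Wigner's sum:
With c≡cos(β/2)=0.463903 and s≡sin(β/2)=0.885886, N=[1·2·2·1]^{1/2}=2.000000
k: max(0,(1)−(-1))=2 … min(1+(1),1−(-1))=2
  k=2: (−1)^0·2.0000/(2)·0.4639^0·0.8859^2 = +0.784794
d^1_{-1,1}(2.1768) = +0.784794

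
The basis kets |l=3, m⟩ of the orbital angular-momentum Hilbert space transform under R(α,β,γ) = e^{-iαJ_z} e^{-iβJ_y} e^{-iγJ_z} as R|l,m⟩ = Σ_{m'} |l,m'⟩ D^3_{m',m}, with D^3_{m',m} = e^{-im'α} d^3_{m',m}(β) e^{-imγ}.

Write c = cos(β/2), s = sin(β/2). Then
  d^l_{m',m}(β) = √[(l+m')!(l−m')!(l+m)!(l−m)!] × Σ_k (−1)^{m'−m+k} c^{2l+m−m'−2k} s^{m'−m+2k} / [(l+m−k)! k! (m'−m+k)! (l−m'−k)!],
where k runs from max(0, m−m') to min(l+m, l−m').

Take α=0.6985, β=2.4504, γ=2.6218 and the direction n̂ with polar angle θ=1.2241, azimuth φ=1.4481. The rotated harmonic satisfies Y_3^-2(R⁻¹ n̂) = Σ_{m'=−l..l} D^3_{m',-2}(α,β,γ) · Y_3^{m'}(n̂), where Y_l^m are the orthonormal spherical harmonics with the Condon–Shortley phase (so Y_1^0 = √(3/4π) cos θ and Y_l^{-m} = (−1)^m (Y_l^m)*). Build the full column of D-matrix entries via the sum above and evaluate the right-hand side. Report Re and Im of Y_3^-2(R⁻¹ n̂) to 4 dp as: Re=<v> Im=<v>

Re=0.1628 Im=0.0648

Need the full column D^3_{m',-2} for m'=−3..3 at α=0.6985, β=2.4504, γ=2.6218.
cos(β/2)=0.338758, sin(β/2)=0.940874
d^3_{-3,-2}: single k=1 term ⇒ +0.010281;  D = +0.005063+0.008948i
d^3_{-2,-2}: k∈[0..1] ⇒ +0.001511 -0.058289 = -0.056778;  D = -0.053190-0.019864i
d^3_{-1,-2}: k∈[0..1] ⇒ -0.013273 +0.204782 = +0.191509;  D = +0.180476-0.064062i
d^3_{0,-2}: k∈[0..1] ⇒ +0.063853 -0.492566 = -0.428713;  D = -0.217177+0.369634i
d^3_{1,-2}: k∈[0..1] ⇒ -0.204782 +0.789852 = +0.585070;  D = -0.097420-0.576902i
d^3_{2,-2}: k∈[0..1] ⇒ +0.449649 -0.693726 = -0.244076;  D = +0.185890+0.158171i
d^3_{3,-2}: single k=0 term ⇒ -0.611817;  D = +0.611804+0.003981i
Y_3^{m'}(θ=1.2241,φ=1.4481) and Σ D·Y over m':
  (+0.0051+0.0089i)·(-0.1249+0.3238i)  (-0.0532-0.0199i)·(-0.2980-0.0746i)  (+0.1805-0.0641i)·(-0.0157+0.1275i)  (-0.2172+0.3696i)·(-0.3072+0.0000i)  (-0.0974-0.5769i)·(+0.0157+0.1275i)  (+0.1859+0.1582i)·(-0.2980+0.0746i)  (+0.6118+0.0040i)·(+0.1249+0.3238i)
Y_3^-2(R⁻¹ n̂) = +0.162847+0.064751i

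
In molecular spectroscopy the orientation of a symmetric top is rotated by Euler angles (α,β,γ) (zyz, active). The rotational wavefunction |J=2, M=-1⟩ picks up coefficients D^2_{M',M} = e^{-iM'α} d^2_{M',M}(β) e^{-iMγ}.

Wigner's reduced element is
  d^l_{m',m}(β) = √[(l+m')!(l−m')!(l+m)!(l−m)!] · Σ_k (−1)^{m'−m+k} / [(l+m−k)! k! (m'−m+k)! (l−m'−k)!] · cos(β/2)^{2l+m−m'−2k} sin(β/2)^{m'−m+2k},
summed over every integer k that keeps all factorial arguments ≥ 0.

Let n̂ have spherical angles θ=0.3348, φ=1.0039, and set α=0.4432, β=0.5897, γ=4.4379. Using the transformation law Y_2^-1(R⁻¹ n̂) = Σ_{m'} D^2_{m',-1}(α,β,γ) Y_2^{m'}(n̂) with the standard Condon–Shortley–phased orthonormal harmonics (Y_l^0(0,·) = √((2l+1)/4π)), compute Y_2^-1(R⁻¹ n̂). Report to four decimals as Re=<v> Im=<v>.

Need the full column D^2_{m',-1} for m'=−2..2 at α=0.4432, β=0.5897, γ=4.4379.
cos(β/2)=0.956846, sin(β/2)=0.290596
d^2_{-2,-1}: single k=1 term ⇒ +0.509150;  D = +0.292473-0.416766i
d^2_{-1,-1}: k∈[0..1] ⇒ +0.838239 -0.231945 = +0.606294;  D = +0.101804-0.597685i
d^2_{0,-1}: k∈[0..1] ⇒ -0.623579 +0.057516 = -0.566063;  D = +0.153434+0.544872i
d^2_{1,-1}: k∈[0..1] ⇒ +0.231945 -0.007131 = +0.224814;  D = -0.147848-0.169359i
d^2_{2,-1}: single k=0 term ⇒ -0.046962;  D = +0.043071+0.018715i
Y_2^{m'}(θ=0.3348,φ=1.0039) and Σ D·Y over m':
  (+0.2925-0.4168i)·(-0.0177-0.0378i)  (+0.1018-0.5977i)·(+0.1287-0.2022i)  (+0.1534+0.5449i)·(+0.5286+0.0000i)  (-0.1478-0.1694i)·(-0.1287-0.2022i)  (+0.0431+0.0187i)·(-0.0177+0.0378i)
Y_2^-1(R⁻¹ n̂) = -0.064256+0.239803i

Re=-0.0643 Im=0.2398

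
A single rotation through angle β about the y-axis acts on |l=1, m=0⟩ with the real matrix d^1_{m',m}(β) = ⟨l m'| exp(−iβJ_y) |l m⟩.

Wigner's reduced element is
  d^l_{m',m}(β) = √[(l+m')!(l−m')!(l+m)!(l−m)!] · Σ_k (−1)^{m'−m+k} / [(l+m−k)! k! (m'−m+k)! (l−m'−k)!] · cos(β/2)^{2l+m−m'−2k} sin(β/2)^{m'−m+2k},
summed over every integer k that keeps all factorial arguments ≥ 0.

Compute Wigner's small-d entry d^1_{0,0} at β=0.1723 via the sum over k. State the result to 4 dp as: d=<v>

d^1_{0,0}(β=0.1723) via Wigner's sum:
Half-angle: c=0.996291, s=0.086043. N=√(1·1·1·1)=1.000000
k: max(0,(0)−(0))=0 … min(1+(0),1−(0))=1
  k=0: (−1)^0·1.0000/(1)·0.9963^2·0.0860^0 = +0.992597
  k=1: (−1)^1·1.0000/(1)·0.9963^0·0.0860^2 = -0.007403
d^1_{0,0}(0.1723) = +0.992597 -0.007403 = +0.985193

d=0.9852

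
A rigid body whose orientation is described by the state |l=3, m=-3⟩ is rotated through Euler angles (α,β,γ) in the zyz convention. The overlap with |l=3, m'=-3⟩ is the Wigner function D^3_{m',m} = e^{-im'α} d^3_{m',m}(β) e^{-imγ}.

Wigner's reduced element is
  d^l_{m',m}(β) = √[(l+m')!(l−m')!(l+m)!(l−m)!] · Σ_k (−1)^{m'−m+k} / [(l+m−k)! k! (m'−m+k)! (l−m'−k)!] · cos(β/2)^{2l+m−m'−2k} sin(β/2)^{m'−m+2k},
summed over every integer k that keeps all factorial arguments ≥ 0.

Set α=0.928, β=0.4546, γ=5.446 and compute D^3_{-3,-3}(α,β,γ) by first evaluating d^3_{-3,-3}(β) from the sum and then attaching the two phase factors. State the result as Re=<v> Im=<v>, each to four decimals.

Re=0.8237 Im=0.2301

Split into d^3_{-3,-3}(β=0.4546) × two z-phases.
c=cos(0.4546/2)=0.974278, s=sin(0.4546/2)=0.225348; N=√[1·720·1·720]=720.000000
k∈{0} keeps every argument non-negative
  k=0: (−1)^0·720.0000/(720)·0.9743^6·0.2253^0 = +0.855260
d^3_{-3,-3}(0.4546) = +0.855260
D = (-0.936742+0.350020i)·(+0.855260)·(-0.808006-0.589174i) = +0.823715+0.230139i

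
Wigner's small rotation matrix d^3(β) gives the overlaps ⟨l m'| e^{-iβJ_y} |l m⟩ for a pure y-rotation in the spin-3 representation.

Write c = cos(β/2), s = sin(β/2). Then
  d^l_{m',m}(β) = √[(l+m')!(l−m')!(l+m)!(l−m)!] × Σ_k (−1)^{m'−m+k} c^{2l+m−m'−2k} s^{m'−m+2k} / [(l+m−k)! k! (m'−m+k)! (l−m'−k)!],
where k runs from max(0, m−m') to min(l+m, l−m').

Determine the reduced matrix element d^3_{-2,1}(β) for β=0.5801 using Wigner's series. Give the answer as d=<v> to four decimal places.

d=0.1244

d^3_{-2,1}(β=0.5801) via Wigner's sum:
With c≡cos(β/2)=0.958230 and s≡sin(β/2)=0.286000, N=[1·120·24·2]^{1/2}=75.894664
Admissible k: 3..4 (factorial args all ≥0)
  k=3: (−1)^0·75.8947/(12)·0.9582^3·0.2860^3 = +0.130178
  k=4: (−1)^1·75.8947/(24)·0.9582^1·0.2860^5 = -0.005798
d^3_{-2,1}(0.5801) = +0.130178 -0.005798 = +0.124380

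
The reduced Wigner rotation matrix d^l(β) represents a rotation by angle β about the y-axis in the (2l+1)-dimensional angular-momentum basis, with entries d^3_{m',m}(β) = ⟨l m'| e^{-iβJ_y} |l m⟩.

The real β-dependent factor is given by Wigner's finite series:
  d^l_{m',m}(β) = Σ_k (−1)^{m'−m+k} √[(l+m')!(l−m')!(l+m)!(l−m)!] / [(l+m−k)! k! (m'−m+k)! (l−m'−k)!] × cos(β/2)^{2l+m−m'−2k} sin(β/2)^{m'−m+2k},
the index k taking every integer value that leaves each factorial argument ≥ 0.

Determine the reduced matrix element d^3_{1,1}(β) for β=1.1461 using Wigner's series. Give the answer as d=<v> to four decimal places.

d^3_{1,1}(β=1.1461) via Wigner's sum:
c=cos(1.1461/2)=0.840251, s=sin(1.1461/2)=0.542197; N=√[24·2·24·2]=48.000000
The bounds max(0,m−m')=0 and min(l+m,l−m')=2 give 3 terms
  k=0: (−1)^0·48.0000/(48)·0.8403^6·0.5422^0 = +0.351929
  k=1: (−1)^1·48.0000/(6)·0.8403^4·0.5422^2 = -1.172307
  k=2: (−1)^2·48.0000/(8)·0.8403^2·0.5422^4 = +0.366099
d^3_{1,1}(1.1461) = +0.351929 -1.172307 +0.366099 = -0.454279

d=-0.4543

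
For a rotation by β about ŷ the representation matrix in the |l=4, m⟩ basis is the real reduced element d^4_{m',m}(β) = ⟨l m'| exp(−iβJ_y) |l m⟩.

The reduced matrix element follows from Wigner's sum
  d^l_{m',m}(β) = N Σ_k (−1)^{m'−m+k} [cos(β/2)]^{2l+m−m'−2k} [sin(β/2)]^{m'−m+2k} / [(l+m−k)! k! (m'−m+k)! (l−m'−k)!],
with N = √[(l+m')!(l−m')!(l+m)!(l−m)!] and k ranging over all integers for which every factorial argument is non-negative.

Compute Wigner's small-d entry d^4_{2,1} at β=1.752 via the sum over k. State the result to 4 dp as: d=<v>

d^4_{2,1}(β=1.752) via Wigner's sum:
c=cos(1.752/2)=0.640229, s=sin(1.752/2)=0.768184; N=√[720·2·120·6]=1018.233765
The bounds max(0,m−m')=0 and min(l+m,l−m')=2 give 3 terms
  k=0: (−1)^1·1018.2338/(240)·0.6402^7·0.7682^1 = -0.143697
  k=1: (−1)^2·1018.2338/(48)·0.6402^5·0.7682^3 = +1.034377
  k=2: (−1)^3·1018.2338/(72)·0.6402^3·0.7682^5 = -0.992768
d^4_{2,1}(1.752) = -0.143697 +1.034377 -0.992768 = -0.102088

d=-0.1021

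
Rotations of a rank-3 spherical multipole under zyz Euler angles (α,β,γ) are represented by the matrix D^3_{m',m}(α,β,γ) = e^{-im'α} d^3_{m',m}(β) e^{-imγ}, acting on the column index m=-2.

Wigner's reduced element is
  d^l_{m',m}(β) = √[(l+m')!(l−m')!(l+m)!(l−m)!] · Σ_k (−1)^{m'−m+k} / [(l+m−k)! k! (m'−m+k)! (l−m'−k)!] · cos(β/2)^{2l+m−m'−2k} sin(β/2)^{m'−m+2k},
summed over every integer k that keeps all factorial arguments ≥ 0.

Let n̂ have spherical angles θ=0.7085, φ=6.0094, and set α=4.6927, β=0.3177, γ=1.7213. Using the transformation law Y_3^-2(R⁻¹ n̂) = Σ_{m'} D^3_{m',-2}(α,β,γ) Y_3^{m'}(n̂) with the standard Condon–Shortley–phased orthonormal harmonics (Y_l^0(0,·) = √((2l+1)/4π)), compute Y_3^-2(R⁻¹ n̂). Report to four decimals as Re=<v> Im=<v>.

Re=0.3181 Im=0.0136

Need the full column D^3_{m',-2} for m'=−3..3 at α=4.6927, β=0.3177, γ=1.7213.
cos(β/2)=0.987410, sin(β/2)=0.158183
d^3_{-3,-2}: single k=1 term ⇒ +0.363682;  D = +0.087134-0.353090i
d^3_{-2,-2}: k∈[0..1] ⇒ +0.926797 -0.118926 = +0.807871;  D = +0.780379+0.208960i
d^3_{-1,-2}: k∈[0..1] ⇒ -0.469512 +0.024099 = -0.445413;  D = +0.123657-0.427904i
d^3_{0,-2}: k∈[0..1] ⇒ +0.130277 -0.003343 = +0.126934;  D = -0.121227-0.037634i
d^3_{1,-2}: k∈[0..1] ⇒ -0.024099 +0.000309 = -0.023790;  D = -0.007499+0.022577i
d^3_{2,-2}: k∈[0..1] ⇒ +0.003052 -0.000016 = +0.003036;  D = +0.002862+0.001014i
d^3_{3,-2}: single k=0 term ⇒ -0.000240;  D = +0.000084-0.000224i
Y_3^{m'}(θ=0.7085,φ=6.0094) and Σ D·Y over m':
  (+0.0871-0.3531i)·(+0.0783+0.0842i)  (+0.7804+0.2090i)·(+0.2805+0.1711i)  (+0.1237-0.4279i)·(+0.3812+0.1071i)  (-0.1212-0.0376i)·(-0.0332+0.0000i)  (-0.0075+0.0226i)·(-0.3812+0.1071i)  (+0.0029+0.0010i)·(+0.2805-0.1711i)  (+0.0001-0.0002i)·(-0.0783+0.0842i)
Y_3^-2(R⁻¹ n̂) = +0.318119+0.013565i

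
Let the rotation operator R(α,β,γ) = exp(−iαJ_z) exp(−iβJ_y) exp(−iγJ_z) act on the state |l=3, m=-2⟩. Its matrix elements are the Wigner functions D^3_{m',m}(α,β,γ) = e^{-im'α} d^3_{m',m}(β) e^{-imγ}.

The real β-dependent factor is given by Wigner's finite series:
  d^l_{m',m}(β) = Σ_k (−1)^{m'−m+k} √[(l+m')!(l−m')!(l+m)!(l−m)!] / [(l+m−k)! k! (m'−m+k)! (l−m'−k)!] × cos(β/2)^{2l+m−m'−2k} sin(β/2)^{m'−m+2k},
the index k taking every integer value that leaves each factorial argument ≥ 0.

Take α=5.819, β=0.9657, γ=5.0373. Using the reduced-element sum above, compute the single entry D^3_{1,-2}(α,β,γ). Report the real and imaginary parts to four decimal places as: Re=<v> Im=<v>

Re=0.1673 Im=0.3405

First d^3_{1,-2}(β=0.9657), then the phase factors e^{-i(1)α} and e^{-i(-2)γ}:
Half-angle: c=0.885675, s=0.464305. N=√(24·2·1·120)=75.894664
k: max(0,(-2)−(1))=0 … min(3+(-2),3−(1))=1
  k=0: (−1)^3·75.8947/(12)·0.8857^3·0.4643^3 = -0.439809
  k=1: (−1)^4·75.8947/(24)·0.8857^1·0.4643^5 = +0.060436
d^3_{1,-2}(0.9657) = -0.439809 +0.060436 = -0.379374
Phases: e^{-i·(1)·5.819}=+0.894187+0.447694i, e^{-i·(-2)·5.0373}=-0.796191-0.605045i ⇒ D=+0.167330+0.340478i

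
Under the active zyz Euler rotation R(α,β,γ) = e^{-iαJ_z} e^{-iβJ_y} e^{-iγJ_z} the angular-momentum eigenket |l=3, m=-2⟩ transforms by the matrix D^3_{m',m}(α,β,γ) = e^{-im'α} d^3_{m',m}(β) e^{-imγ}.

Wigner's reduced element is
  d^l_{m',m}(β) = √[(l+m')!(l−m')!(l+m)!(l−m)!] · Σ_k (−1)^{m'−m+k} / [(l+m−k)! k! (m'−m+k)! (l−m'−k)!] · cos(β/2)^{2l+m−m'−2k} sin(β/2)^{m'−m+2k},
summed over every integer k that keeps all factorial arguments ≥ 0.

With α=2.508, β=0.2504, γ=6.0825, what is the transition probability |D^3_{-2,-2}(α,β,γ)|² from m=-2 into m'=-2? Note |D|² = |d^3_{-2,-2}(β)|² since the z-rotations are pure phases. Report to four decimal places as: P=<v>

Split into d^3_{-2,-2}(β=0.2504) × two z-phases.
c=cos(0.2504/2)=0.992173, s=sin(0.2504/2)=0.124873; N=√[1·120·1·120]=120.000000
k∈{0,1} keeps every argument non-negative
  k=0: (−1)^0·120.0000/(120)·0.9922^6·0.1249^0 = +0.953946
  k=1: (−1)^1·120.0000/(24)·0.9922^4·0.1249^2 = -0.075554
d^3_{-2,-2}(0.2504) = +0.953946 -0.075554 = +0.878392
|D^3_{-2,-2}|² = |d^3_{-2,-2}(β)|² = (+0.878392)² = 0.771572 (the z-rotation phases have unit modulus)

P=0.7716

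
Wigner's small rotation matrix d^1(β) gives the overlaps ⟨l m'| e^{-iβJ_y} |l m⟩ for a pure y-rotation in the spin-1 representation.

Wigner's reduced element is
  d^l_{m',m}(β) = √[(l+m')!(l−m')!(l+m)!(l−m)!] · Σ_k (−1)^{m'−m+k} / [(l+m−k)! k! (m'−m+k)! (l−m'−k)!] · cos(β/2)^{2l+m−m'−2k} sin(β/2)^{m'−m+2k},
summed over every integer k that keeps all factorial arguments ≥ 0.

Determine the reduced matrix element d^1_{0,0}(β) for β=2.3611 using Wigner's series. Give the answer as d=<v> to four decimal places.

d^1_{0,0}(β=2.3611) via Wigner's sum:
With c≡cos(β/2)=0.380416 and s≡sin(β/2)=0.924815, N=[1·1·1·1]^{1/2}=1.000000
k∈{0,1} keeps every argument non-negative
  k=0: (−1)^0·1.0000/(1)·0.3804^2·0.9248^0 = +0.144717
  k=1: (−1)^1·1.0000/(1)·0.3804^0·0.9248^2 = -0.855283
d^1_{0,0}(2.3611) = +0.144717 -0.855283 = -0.710567

d=-0.7106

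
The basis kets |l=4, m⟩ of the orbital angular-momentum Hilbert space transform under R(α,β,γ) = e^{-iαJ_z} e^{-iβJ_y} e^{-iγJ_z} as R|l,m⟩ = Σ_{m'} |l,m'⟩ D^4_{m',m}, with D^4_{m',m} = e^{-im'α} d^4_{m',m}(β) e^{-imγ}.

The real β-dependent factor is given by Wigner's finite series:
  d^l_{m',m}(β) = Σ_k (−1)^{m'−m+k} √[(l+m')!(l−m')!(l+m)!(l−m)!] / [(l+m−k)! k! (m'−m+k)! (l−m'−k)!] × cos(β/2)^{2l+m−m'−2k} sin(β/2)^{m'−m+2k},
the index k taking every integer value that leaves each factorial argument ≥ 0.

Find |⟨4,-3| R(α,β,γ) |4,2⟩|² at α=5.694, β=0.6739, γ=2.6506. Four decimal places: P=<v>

First d^4_{-3,2}(β=0.6739), then the phase factors e^{-i(-3)α} and e^{-i(2)γ}:
With c≡cos(β/2)=0.943767 and s≡sin(β/2)=0.330610, N=[1·5040·720·2]^{1/2}=2693.993318
k∈{5,6} keeps every argument non-negative
  k=5: (−1)^0·2693.9933/(240)·0.9438^3·0.3306^5 = +0.037270
  k=6: (−1)^1·2693.9933/(720)·0.9438^1·0.3306^7 = -0.001525
d^4_{-3,2}(0.6739) = +0.037270 -0.001525 = +0.035746
|D^4_{-3,2}|² = |d^4_{-3,2}(β)|² = (+0.035746)² = 0.001278 (the z-rotation phases have unit modulus)

P=0.0013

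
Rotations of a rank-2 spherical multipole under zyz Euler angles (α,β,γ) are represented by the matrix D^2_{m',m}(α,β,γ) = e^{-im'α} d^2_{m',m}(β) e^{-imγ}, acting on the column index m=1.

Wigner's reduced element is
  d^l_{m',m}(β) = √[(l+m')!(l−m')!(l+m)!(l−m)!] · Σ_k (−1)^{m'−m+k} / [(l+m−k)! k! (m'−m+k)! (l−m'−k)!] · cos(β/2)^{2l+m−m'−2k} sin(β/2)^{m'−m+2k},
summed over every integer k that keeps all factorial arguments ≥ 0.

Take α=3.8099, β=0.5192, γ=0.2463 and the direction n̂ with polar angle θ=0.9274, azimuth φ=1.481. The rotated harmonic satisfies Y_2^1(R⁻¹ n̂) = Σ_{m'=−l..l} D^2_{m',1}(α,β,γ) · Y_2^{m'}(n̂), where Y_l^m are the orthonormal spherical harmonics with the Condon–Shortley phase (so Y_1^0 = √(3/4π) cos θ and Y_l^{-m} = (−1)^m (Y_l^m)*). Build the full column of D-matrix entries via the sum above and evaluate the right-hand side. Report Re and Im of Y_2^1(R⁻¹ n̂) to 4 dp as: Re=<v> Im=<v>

Need the full column D^2_{m',1} for m'=−2..2 at α=3.8099, β=0.5192, γ=0.2463.
cos(β/2)=0.966493, sin(β/2)=0.256694
d^2_{-2,1}: single k=3 term ⇒ +0.032695;  D = +0.015112+0.028993i
d^2_{-1,1}: k∈[2..3] ⇒ +0.184650 -0.004342 = +0.180308;  D = -0.164490-0.073853i
d^2_{0,1}: k∈[1..2] ⇒ +0.567658 -0.040043 = +0.527616;  D = +0.511693-0.128642i
d^2_{1,1}: k∈[0..1] ⇒ +0.872558 -0.184650 = +0.687908;  D = -0.419694+0.545045i
d^2_{2,1}: single k=0 term ⇒ -0.463491;  D = +0.005617+0.463457i
Y_2^{m'}(θ=0.9274,φ=1.481) and Σ D·Y over m':
  (+0.0151+0.0290i)·(-0.2433-0.0442i)  (-0.1645-0.0739i)·(+0.0333-0.3693i)  (+0.5117-0.1286i)·(+0.0251+0.0000i)  (-0.4197+0.5450i)·(-0.0333-0.3693i)  (+0.0056+0.4635i)·(-0.2433+0.0442i)
Y_2^1(R⁻¹ n̂) = +0.171131+0.071708i

Re=0.1711 Im=0.0717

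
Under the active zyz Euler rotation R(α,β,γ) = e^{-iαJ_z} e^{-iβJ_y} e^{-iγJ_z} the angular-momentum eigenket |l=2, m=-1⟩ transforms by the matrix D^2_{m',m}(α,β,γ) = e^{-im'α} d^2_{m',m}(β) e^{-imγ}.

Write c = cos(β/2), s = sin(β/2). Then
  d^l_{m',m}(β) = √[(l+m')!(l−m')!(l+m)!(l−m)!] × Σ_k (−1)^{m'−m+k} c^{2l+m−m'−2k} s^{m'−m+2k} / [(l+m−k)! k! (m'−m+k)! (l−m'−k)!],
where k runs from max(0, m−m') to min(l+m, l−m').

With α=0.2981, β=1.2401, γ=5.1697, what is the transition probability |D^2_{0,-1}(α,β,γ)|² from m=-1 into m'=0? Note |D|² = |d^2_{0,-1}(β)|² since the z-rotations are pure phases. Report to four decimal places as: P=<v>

P=0.1415

D^2_{0,-1}(0.2981,1.2401,5.1697) = e^{-i·0·0.2981}·d^2_{0,-1}(1.2401)·e^{-i·-1·5.1697}. Compute d first:
c=cos(1.2401/2)=0.813849, s=sin(1.2401/2)=0.581076; N=√[2·2·1·6]=4.898979
The bounds max(0,m−m')=0 and min(l+m,l−m')=1 give 2 terms
  k=0: (−1)^1·4.8990/(2)·0.8138^3·0.5811^1 = -0.767257
  k=1: (−1)^2·4.8990/(2)·0.8138^1·0.5811^3 = +0.391127
d^2_{0,-1}(1.2401) = -0.767257 +0.391127 = -0.376129
|D^2_{0,-1}|² = |d^2_{0,-1}(β)|² = (-0.376129)² = 0.141473 (the z-rotation phases have unit modulus)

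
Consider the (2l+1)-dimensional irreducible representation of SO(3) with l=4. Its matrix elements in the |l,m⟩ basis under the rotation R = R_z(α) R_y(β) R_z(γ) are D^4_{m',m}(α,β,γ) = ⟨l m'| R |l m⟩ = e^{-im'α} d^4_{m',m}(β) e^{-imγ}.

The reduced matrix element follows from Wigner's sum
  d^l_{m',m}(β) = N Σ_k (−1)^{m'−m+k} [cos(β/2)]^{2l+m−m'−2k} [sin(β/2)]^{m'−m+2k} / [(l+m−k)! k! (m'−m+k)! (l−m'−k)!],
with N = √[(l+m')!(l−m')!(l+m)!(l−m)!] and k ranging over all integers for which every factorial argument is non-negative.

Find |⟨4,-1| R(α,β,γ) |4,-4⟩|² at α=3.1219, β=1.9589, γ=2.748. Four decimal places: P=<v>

P=0.0532

First d^4_{-1,-4}(β=1.9589), then the phase factors e^{-i(-1)α} and e^{-i(-4)γ}:
Half-angle: c=0.557479, s=0.830191. N=√(6·120·1·40320)=5387.986637
The bounds max(0,m−m')=0 and min(l+m,l−m')=0 give 1 term
  k=0: (−1)^3·5387.9866/(720)·0.5575^5·0.8302^3 = -0.230553
d^4_{-1,-4}(1.9589) = -0.230553
|D^4_{-1,-4}|² = |d^4_{-1,-4}(β)|² = (-0.230553)² = 0.053155 (the z-rotation phases have unit modulus)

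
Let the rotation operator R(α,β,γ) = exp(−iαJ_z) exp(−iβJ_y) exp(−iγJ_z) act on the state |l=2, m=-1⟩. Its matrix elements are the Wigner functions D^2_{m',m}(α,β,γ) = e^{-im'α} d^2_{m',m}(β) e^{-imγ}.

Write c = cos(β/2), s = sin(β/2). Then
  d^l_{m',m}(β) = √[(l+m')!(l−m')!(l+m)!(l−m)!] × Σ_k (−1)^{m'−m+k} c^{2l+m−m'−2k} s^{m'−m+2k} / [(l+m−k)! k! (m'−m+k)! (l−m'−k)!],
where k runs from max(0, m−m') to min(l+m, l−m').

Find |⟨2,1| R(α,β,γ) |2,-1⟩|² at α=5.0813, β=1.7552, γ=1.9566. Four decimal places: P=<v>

P=0.1404

Split into d^2_{1,-1}(β=1.7552) × two z-phases.
Half-angle: c=0.638999, s=0.769207. N=√(6·1·1·6)=6.000000
k: max(0,(-1)−(1))=0 … min(2+(-1),2−(1))=1
  k=0: (−1)^2·6.0000/(2)·0.6390^2·0.7692^2 = +0.724784
  k=1: (−1)^3·6.0000/(6)·0.6390^0·0.7692^4 = -0.350085
d^2_{1,-1}(1.7552) = +0.724784 -0.350085 = +0.374699
|D^2_{1,-1}|² = |d^2_{1,-1}(β)|² = (+0.374699)² = 0.140399 (the z-rotation phases have unit modulus)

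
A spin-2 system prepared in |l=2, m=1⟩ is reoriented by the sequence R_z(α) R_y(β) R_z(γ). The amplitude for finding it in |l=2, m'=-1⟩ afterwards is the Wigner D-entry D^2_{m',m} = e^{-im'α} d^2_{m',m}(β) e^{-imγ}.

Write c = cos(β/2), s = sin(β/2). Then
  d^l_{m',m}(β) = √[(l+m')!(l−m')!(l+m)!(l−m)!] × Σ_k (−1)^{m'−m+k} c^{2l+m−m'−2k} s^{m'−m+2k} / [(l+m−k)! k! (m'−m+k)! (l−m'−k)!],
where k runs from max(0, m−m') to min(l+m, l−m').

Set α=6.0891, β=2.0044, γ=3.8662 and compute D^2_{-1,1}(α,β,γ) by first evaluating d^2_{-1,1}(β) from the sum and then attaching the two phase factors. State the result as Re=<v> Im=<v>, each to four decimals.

Split into d^2_{-1,1}(β=2.0044) × two z-phases.
Half-angle: c=0.538450, s=0.842658. N=√(1·6·6·1)=6.000000
Admissible k: 2..3 (factorial args all ≥0)
  k=2: (−1)^0·6.0000/(2)·0.5384^2·0.8427^2 = +0.617609
  k=3: (−1)^1·6.0000/(6)·0.5384^0·0.8427^4 = -0.504202
d^2_{-1,1}(2.0044) = +0.617609 -0.504202 = +0.113407
Attach z-rotation phases: D = e^{-i(-1)(6.0891)}·(+0.113407)·e^{-i(1)(3.8662)} = -0.068822+0.090137i

Re=-0.0688 Im=0.0901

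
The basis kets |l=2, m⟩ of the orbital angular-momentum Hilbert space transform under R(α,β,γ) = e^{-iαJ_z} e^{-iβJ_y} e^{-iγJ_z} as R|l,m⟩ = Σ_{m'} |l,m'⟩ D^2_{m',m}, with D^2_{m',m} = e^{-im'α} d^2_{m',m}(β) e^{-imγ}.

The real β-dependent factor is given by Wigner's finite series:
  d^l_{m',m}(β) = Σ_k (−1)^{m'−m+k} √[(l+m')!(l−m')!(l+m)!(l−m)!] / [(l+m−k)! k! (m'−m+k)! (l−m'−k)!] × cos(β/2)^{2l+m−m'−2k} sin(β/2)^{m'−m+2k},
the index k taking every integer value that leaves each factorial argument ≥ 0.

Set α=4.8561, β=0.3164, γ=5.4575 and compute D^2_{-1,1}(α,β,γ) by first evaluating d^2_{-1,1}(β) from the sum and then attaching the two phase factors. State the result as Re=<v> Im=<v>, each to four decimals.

Re=0.0594 Im=-0.0407

Split into d^2_{-1,1}(β=0.3164) × two z-phases.
c=cos(0.3164/2)=0.987512, s=sin(0.3164/2)=0.157541; N=√[1·6·6·1]=6.000000
The bounds max(0,m−m')=2 and min(l+m,l−m')=3 give 2 terms
  k=2: (−1)^0·6.0000/(2)·0.9875^2·0.1575^2 = +0.072609
  k=3: (−1)^1·6.0000/(6)·0.9875^0·0.1575^4 = -0.000616
d^2_{-1,1}(0.3164) = +0.072609 -0.000616 = +0.071993
Phases: e^{-i·(-1)·4.8561}=+0.143217-0.989691i, e^{-i·(1)·5.4575}=+0.678053+0.735013i ⇒ D=+0.059362-0.040734i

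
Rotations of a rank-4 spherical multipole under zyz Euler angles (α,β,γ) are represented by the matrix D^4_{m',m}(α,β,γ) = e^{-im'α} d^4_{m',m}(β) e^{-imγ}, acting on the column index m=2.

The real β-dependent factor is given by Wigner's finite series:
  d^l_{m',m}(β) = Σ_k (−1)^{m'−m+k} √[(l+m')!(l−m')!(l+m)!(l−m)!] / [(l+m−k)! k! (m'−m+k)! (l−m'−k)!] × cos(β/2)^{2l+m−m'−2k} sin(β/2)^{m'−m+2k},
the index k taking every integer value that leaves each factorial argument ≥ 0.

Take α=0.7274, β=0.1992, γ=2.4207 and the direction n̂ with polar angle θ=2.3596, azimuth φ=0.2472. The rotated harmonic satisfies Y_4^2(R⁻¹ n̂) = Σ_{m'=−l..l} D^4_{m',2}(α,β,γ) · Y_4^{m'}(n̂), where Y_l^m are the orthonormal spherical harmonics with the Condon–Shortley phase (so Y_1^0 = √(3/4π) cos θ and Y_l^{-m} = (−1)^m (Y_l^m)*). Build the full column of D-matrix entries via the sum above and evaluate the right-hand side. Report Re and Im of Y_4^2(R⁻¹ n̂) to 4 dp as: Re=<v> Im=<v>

Re=0.2352 Im=0.1699

Need the full column D^4_{m',2} for m'=−4..4 at α=0.7274, β=0.1992, γ=2.4207.
cos(β/2)=0.995044, sin(β/2)=0.099435
d^4_{-4,2}: single k=6 term ⇒ +0.000005;  D = -0.000002-0.000005i
d^4_{-3,2}: k∈[5..6] ⇒ +0.000108 -0.000000 = +0.000107;  D = -0.000095-0.000050i
d^4_{-2,2}: k∈[4..6] ⇒ +0.001438 -0.000011 +0.000000 = +0.001426;  D = -0.001383+0.000346i
d^4_{-1,2}: k∈[3..5] ⇒ +0.013563 -0.000203 +0.000000 = +0.013360;  D = -0.007526+0.011039i
d^4_{0,2}: k∈[2..4] ⇒ +0.091045 -0.002425 +0.000009 = +0.088630;  D = +0.011403+0.087893i
d^4_{1,2}: k∈[1..3] ⇒ +0.407449 -0.020344 +0.000135 = +0.387240;  D = +0.292559+0.253702i
d^4_{2,2}: k∈[0..2] ⇒ +0.961033 -0.115164 +0.001438 = +0.847307;  D = +0.847235-0.011027i
d^4_{3,2}: k∈[0..1] ⇒ -0.359336 +0.010765 = -0.348571;  D = -0.257311+0.235144i
d^4_{4,2}: single k=0 term ⇒ +0.050783;  D = +0.005220-0.050514i
Y_4^{m'}(θ=2.3596,φ=0.2472) and Σ D·Y over m':
  (-0.0000-0.0000i)·(+0.0600-0.0912i)  (-0.0001-0.0000i)·(-0.2292+0.2099i)  (-0.0014+0.0003i)·(+0.3691-0.1989i)  (-0.0075+0.0110i)·(-0.1201+0.0303i)  (+0.0114+0.0879i)·(-0.3420+0.0000i)  (+0.2926+0.2537i)·(+0.1201+0.0303i)  (+0.8472-0.0110i)·(+0.3691+0.1989i)  (-0.2573+0.2351i)·(+0.2292+0.2099i)  (+0.0052-0.0505i)·(+0.0600+0.0912i)
Y_4^2(R⁻¹ n̂) = +0.235181+0.169933i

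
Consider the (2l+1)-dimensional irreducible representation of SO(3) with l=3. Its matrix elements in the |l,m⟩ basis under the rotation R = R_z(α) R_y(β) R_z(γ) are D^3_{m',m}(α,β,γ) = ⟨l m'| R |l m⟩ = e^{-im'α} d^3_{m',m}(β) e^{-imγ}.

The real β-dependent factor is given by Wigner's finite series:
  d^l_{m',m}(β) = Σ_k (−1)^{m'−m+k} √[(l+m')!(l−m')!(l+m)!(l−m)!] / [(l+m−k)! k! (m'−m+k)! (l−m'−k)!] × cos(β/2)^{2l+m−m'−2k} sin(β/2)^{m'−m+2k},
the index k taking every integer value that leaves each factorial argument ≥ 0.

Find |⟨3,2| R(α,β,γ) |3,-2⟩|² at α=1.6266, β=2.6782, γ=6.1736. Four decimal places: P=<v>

P=0.3763

First d^3_{2,-2}(β=2.6782), then the phase factors e^{-i(2)α} and e^{-i(-2)γ}:
Half-angle: c=0.229629, s=0.973278. N=√(120·1·1·120)=120.000000
The bounds max(0,m−m')=0 and min(l+m,l−m')=1 give 2 terms
  k=0: (−1)^4·120.0000/(24)·0.2296^2·0.9733^4 = +0.236576
  k=1: (−1)^5·120.0000/(120)·0.2296^0·0.9733^6 = -0.850006
d^3_{2,-2}(2.6782) = +0.236576 -0.850006 = -0.613430
|D^3_{2,-2}|² = |d^3_{2,-2}(β)|² = (-0.613430)² = 0.376297 (the z-rotation phases have unit modulus)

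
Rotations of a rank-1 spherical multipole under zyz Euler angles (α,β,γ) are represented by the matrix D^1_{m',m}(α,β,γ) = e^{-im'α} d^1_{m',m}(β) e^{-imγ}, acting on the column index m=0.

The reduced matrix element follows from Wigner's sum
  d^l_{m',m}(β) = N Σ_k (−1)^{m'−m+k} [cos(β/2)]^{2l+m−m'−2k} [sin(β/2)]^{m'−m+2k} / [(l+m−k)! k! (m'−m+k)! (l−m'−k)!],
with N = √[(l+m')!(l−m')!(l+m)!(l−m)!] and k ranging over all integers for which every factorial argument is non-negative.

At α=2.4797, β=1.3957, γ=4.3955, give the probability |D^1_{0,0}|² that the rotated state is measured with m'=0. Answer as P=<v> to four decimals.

Split into d^1_{0,0}(β=1.3957) × two z-phases.
With c≡cos(β/2)=0.766225 and s≡sin(β/2)=0.642572, N=[1·1·1·1]^{1/2}=1.000000
k: max(0,(0)−(0))=0 … min(1+(0),1−(0))=1
  k=0: (−1)^0·1.0000/(1)·0.7662^2·0.6426^0 = +0.587101
  k=1: (−1)^1·1.0000/(1)·0.7662^0·0.6426^2 = -0.412899
d^1_{0,0}(1.3957) = +0.587101 -0.412899 = +0.174203
|D^1_{0,0}|² = |d^1_{0,0}(β)|² = (+0.174203)² = 0.030347 (the z-rotation phases have unit modulus)

P=0.0303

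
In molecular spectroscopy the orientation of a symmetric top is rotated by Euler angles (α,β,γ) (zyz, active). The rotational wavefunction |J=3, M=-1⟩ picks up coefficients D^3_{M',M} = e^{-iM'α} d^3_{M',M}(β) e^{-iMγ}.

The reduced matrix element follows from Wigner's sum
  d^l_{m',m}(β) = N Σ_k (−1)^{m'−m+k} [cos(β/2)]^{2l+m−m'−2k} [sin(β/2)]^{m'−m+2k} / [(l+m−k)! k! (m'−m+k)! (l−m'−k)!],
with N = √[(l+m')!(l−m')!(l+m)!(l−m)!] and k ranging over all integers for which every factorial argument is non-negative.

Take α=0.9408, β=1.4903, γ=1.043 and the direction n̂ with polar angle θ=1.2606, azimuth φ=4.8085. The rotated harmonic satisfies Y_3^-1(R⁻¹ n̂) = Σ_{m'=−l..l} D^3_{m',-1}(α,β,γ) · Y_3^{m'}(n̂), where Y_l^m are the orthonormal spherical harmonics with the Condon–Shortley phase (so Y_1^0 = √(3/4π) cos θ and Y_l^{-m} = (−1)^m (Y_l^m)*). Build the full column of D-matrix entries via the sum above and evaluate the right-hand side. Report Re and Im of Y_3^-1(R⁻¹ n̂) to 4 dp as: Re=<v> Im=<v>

Re=-0.3172 Im=0.0027

Need the full column D^3_{m',-1} for m'=−3..3 at α=0.9408, β=1.4903, γ=1.043.
cos(β/2)=0.734986, sin(β/2)=0.678082
d^3_{-3,-1}: single k=2 term ⇒ +0.519669;  D = -0.389383-0.344147i
d^3_{-2,-1}: k∈[1..2] ⇒ +0.459916 -0.782914 = -0.322999;  D = +0.315424-0.069540i
d^3_{-1,-1}: k∈[0..2] ⇒ +0.157643 -1.073424 +0.685234 = -0.230547;  D = +0.092533-0.211163i
d^3_{0,-1}: k∈[0..2] ⇒ -0.503812 +1.286460 -0.364990 = +0.417657;  D = +0.210345+0.360822i
d^3_{1,-1}: k∈[0..2] ⇒ +0.805068 -0.913645 +0.097206 = -0.011371;  D = -0.011311-0.001160i
d^3_{2,-1}: k∈[0..1] ⇒ -0.782914 +0.333189 = -0.449726;  D = -0.300644+0.334465i
d^3_{3,-1}: single k=0 term ⇒ +0.442316;  D = -0.091601-0.432727i
Y_3^{m'}(θ=1.2606,φ=4.8085) and Σ D·Y over m':
  (-0.3894-0.3441i)·(-0.1025-0.3454i)  (+0.3154-0.0695i)·(-0.2777+0.0540i)  (+0.0925-0.2112i)·(-0.0158-0.1636i)  (+0.2103+0.3608i)·(-0.2887+0.0000i)  (-0.0113-0.0012i)·(+0.0158-0.1636i)  (-0.3006+0.3345i)·(-0.2777-0.0540i)  (-0.0916-0.4327i)·(+0.1025-0.3454i)
Y_3^-1(R⁻¹ n̂) = -0.317207+0.002663i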